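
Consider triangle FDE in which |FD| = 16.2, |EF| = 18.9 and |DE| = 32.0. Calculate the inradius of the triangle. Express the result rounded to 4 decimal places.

Semiperimeter s = (32 + 18.9 + 16.2)/2 = 33.55.
Heron's formula: area = √(33.55·1.55·14.65·17.35) ≈ 114.97.
Inradius = area/s = 114.97/33.55 ≈ 3.4268.

r ≈ 3.4268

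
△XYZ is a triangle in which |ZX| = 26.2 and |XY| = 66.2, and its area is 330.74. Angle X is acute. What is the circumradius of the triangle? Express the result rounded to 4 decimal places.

R ≈ 56.5749

From area = ½·|ZX|·|XY|·sin X, we get sin X = 2·area/(|ZX|·|XY|) ≈ 0.38138.
Taking the acute solution, ∠X ≈ 22.42°.
Law of cosines then gives |YZ| ≈ 43.153.
Circumradius = |YZ|/(2 sin X) ≈ 56.575.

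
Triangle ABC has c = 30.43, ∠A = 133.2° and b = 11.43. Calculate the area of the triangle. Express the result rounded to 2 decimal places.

area ≈ 126.77

Area = ½·b·c·sin A ≈ 126.77.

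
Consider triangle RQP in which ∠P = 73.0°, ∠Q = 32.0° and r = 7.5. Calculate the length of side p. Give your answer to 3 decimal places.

7.425

The third angle is ∠R = 180° − ∠Q − ∠P = 75.00°.
Law of sines: p = r·sin P/sin R ≈ 7.4253.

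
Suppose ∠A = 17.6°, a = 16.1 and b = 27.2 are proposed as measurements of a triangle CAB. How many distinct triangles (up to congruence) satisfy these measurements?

b·sin A = 27.2·sin(17.6°) ≈ 8.224.
Since b sin A < a < b (8.224 < 16.1 < 27.2), two triangles exist.

2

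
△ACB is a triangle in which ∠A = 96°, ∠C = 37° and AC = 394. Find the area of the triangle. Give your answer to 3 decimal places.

The third angle is ∠B = 180° − ∠A − ∠C = 47.00°.
Law of sines: CB = AC·sin A/sin B ≈ 535.78.
Law of sines: BA = AC·sin C/sin B ≈ 324.21.
Area = ½·AC·CB·sin C ≈ 63520.

area ≈ 63520.273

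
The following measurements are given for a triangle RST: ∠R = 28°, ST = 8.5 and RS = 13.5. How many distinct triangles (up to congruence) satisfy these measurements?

2

RS·sin R = 13.5·sin(28°) ≈ 6.338.
Since RS sin R < ST < RS (6.338 < 8.5 < 13.5), two triangles exist.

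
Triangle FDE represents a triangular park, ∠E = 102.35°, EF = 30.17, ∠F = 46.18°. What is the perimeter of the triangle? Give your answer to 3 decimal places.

The third angle is ∠D = 180° − ∠E − ∠F = 31.47°.
Law of sines: DE = EF·sin F/sin D ≈ 41.697.
Law of sines: FD = EF·sin E/sin D ≈ 56.454.
Semiperimeter s = (41.697+30.17+56.454)/2 = 64.161.
Perimeter = 41.697 + 30.17 + 56.454 = 128.32.

perimeter ≈ 128.321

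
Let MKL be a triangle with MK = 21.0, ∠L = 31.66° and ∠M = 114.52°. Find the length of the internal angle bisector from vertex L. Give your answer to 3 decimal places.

26.585

The third angle is ∠K = 180° − ∠L − ∠M = 33.82°.
Law of sines: KL = MK·sin M/sin L ≈ 36.401.
Law of sines: LM = MK·sin K/sin L ≈ 22.269.
The bisector from L has length 2·KL·LM·cos(∠L/2)/(KL+LM) ≈ 26.585.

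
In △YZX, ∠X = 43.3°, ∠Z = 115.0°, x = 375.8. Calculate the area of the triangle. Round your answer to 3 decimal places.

area ≈ 34502.816

The third angle is ∠Y = 180° − ∠Z − ∠X = 21.70°.
Law of sines: y = x·sin Y/sin X ≈ 202.61.
Law of sines: z = x·sin Z/sin X ≈ 496.62.
Area = ½·x·y·sin Z ≈ 34503.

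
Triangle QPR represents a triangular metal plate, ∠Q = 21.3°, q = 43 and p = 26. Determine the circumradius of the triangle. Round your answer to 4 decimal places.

59.1877

Law of sines: sin P = p·sin Q/q ≈ 0.21964.
Since q ≥ p, only the acute value applies: ∠P ≈ 12.69°.
Then ∠R = 180° − ∠Q − ∠P ≈ 146.01°.
Law of sines gives r = q·sin R/sin Q ≈ 66.174.
Circumradius = q/(2 sin Q) ≈ 59.188.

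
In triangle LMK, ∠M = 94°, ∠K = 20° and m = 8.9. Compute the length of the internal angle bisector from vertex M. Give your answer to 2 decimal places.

The third angle is ∠L = 180° − ∠M − ∠K = 66.00°.
Law of sines: l = m·sin L/sin M ≈ 8.1504.
Law of sines: k = m·sin K/sin M ≈ 3.0514.
The bisector from M has length 2·k·l·cos(∠M/2)/(k+l) ≈ 3.0283.

3.03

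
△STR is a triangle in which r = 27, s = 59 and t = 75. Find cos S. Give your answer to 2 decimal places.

By the law of cosines, cos S = (t² + r² − s²) / (2·t·r) ≈ 0.70938, so ∠S ≈ 44.82°.

cos S ≈ 0.71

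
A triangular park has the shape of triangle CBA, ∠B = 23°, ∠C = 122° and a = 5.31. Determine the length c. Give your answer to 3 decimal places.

The third angle is ∠A = 180° − ∠C − ∠B = 35.00°.
Law of sines: c = a·sin C/sin A ≈ 7.851.

7.851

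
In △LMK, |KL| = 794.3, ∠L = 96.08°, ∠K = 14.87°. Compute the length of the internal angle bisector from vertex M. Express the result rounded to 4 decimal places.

285.8743

The third angle is ∠M = 180° − ∠K − ∠L = 69.05°.
Law of sines: |MK| = |KL|·sin L/sin M ≈ 845.74.
Law of sines: |LM| = |KL|·sin K/sin M ≈ 218.27.
The bisector from M has length 2·|LM|·|MK|·cos(∠M/2)/(|LM|+|MK|) ≈ 285.87.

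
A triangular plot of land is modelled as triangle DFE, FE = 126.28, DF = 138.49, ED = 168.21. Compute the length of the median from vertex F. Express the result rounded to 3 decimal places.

Median from F: ½√(2·DF² + 2·FE² − ED²) ≈ 102.42.

m_F ≈ 102.418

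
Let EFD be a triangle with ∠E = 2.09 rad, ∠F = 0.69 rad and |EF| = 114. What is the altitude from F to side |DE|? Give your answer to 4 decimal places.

The third angle is ∠D = π − ∠E − ∠F = 0.362 rad.
Law of sines: |FD| = |EF|·sin E/sin D ≈ 279.78.
Law of sines: |DE| = |EF|·sin F/sin D ≈ 205.12.
Area = ½·|EF|·|FD|·sin F ≈ 10151.
The altitude from F has length 2·area/|DE| ≈ 98.976.

98.9765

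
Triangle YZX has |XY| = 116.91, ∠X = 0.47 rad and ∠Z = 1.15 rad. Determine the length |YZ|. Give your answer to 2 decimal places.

The third angle is ∠Y = π − ∠Z − ∠X = 1.522 rad.
Law of sines: |YZ| = |XY|·sin X/sin Z ≈ 58.007.

58.01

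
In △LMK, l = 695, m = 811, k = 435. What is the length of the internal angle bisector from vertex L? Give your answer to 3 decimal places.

By the law of cosines, cos L = (m² + k² − l²) / (2·m·k) ≈ 0.51578, so ∠L ≈ 58.95°.
The bisector from L has length 2·m·k·cos(∠L/2)/(m+k) ≈ 492.98.

492.976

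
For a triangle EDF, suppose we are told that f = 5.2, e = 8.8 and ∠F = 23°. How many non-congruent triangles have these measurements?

e·sin F = 8.8·sin(23°) ≈ 3.438.
Since e sin F < f < e (3.438 < 5.2 < 8.8), two triangles exist.

2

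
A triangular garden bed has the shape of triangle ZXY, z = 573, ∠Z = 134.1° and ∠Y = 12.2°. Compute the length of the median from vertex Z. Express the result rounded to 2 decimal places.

The third angle is ∠X = 180° − ∠Y − ∠Z = 33.70°.
Law of sines: x = z·sin X/sin Z ≈ 442.72.
Law of sines: y = z·sin Y/sin Z ≈ 168.62.
Median from Z: ½√(2·x² + 2·y² − z²) ≈ 173.59.

m_Z ≈ 173.59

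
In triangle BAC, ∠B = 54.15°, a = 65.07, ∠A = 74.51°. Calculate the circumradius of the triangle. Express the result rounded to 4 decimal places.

The third angle is ∠C = 180° − ∠B − ∠A = 51.34°.
Law of sines: b = a·sin B/sin A ≈ 54.731.
Law of sines: c = a·sin C/sin A ≈ 52.726.
Circumradius = a/(2 sin A) ≈ 33.761.

R ≈ 33.7613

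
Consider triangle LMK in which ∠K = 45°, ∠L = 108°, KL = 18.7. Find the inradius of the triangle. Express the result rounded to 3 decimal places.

r ≈ 5.954

The third angle is ∠M = 180° − ∠K − ∠L = 27.00°.
Law of sines: MK = KL·sin L/sin M ≈ 39.174.
Law of sines: LM = KL·sin K/sin M ≈ 29.126.
Area = ½·KL·MK·sin K ≈ 259.
Semiperimeter s = (39.174+18.7+29.126)/2 = 43.5.
Inradius = area/s = 259/43.5 ≈ 5.954.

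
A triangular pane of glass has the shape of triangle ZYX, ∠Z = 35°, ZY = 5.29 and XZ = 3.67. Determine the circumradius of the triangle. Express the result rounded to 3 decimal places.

2.707

By the law of cosines, YX² = XZ² + ZY² − 2·XZ·ZY·cos Z = 9.6465, so YX ≈ 3.1059.
Area = ½·XZ·ZY·sin Z ≈ 5.5678.
Circumradius = YX/(2 sin Z) ≈ 2.7075.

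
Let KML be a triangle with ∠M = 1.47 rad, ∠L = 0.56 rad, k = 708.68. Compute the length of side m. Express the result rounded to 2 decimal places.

The third angle is ∠K = π − ∠M − ∠L = 1.112 rad.
Law of sines: m = k·sin M/sin K ≈ 786.57.

786.57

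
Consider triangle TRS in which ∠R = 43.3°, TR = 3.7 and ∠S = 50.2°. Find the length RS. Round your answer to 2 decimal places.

4.81

The third angle is ∠T = 180° − ∠R − ∠S = 86.50°.
Law of sines: RS = TR·sin T/sin S ≈ 4.8069.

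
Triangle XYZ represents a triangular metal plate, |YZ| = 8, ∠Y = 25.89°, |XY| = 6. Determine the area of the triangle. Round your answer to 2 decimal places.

area ≈ 10.48

Area = ½·|XY|·|YZ|·sin Y ≈ 10.479.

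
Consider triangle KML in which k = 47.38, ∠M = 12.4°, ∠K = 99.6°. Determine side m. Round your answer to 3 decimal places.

10.319

The third angle is ∠L = 180° − ∠K − ∠M = 68.00°.
Law of sines: m = k·sin M/sin K ≈ 10.319.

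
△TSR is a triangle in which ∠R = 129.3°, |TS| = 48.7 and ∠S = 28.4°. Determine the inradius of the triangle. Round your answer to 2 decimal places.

The third angle is ∠T = 180° − ∠S − ∠R = 22.30°.
Law of sines: |SR| = |TS|·sin T/sin R ≈ 23.88.
Law of sines: |RT| = |TS|·sin S/sin R ≈ 29.932.
Area = ½·|TS|·|SR|·sin S ≈ 276.57.
Semiperimeter s = (23.88+29.932+48.7)/2 = 51.256.
Inradius = area/s = 276.57/51.256 ≈ 5.3958.

r ≈ 5.40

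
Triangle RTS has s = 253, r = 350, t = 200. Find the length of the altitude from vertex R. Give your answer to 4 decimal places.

Semiperimeter p = (350 + 200 + 253)/2 = 401.5.
Heron's formula: area = √(401.5·51.5·201.5·148.5) ≈ 24874.
The altitude from R has length 2·area/r ≈ 142.14.

h_R ≈ 142.1376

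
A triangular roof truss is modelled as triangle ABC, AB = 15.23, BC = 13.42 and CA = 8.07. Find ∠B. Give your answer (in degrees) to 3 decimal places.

By the law of cosines, cos B = (AB² + BC² − CA²) / (2·AB·BC) ≈ 0.84870, so ∠B ≈ 31.93°.

31.930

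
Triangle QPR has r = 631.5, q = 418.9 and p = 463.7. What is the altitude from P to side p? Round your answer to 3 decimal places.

Semiperimeter s = (418.9 + 463.7 + 631.5)/2 = 757.05.
Heron's formula: area = √(757.05·338.15·293.35·125.55) ≈ 97100.
The altitude from P has length 2·area/p ≈ 418.8.

418.804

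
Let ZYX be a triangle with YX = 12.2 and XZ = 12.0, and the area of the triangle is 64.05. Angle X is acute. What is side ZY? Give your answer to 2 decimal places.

12.29

From area = ½·YX·XZ·sin X, we get sin X = 2·area/(YX·XZ) ≈ 0.87500.
Taking the acute solution, ∠X ≈ 1.065 rad.
Law of cosines then gives ZY ≈ 12.292.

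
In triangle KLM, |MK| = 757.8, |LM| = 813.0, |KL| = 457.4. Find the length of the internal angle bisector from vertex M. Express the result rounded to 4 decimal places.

By the law of cosines, cos M = (|LM|² + |MK|² − |KL|²) / (2·|LM|·|MK|) ≈ 0.83268, so ∠M ≈ 33.62°.
The bisector from M has length 2·|LM|·|MK|·cos(∠M/2)/(|LM|+|MK|) ≈ 750.9.

750.9010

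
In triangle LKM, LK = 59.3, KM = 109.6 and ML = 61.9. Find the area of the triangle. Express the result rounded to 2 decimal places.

1417.34

Semiperimeter s = (109.6 + 61.9 + 59.3)/2 = 115.4.
Heron's formula: area = √(115.4·5.8·53.5·56.1) ≈ 1417.3.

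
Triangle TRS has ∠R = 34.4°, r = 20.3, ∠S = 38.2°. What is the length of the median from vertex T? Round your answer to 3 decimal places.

12.610

The third angle is ∠T = 180° − ∠R − ∠S = 107.40°.
Law of sines: t = r·sin T/sin R ≈ 34.287.
Law of sines: s = r·sin S/sin R ≈ 22.22.
Median from T: ½√(2·r² + 2·s² − t²) ≈ 12.61.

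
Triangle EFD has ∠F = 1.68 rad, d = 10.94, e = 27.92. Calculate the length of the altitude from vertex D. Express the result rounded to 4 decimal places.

h_D ≈ 27.7537

By the law of cosines, f² = d² + e² − 2·d·e·cos F = 965.79, so f ≈ 31.077.
Area = ½·d·e·sin F ≈ 151.81.
The altitude from D has length 2·area/d ≈ 27.754.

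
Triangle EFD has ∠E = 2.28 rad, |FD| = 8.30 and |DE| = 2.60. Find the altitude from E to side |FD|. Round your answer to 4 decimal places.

Law of sines: sin F = |DE|·sin E/|FD| ≈ 0.23772.
Since |FD| ≥ |DE|, only the acute value applies: ∠F ≈ 0.240 rad.
Then ∠D = π − ∠E − ∠F ≈ 0.622 rad.
Law of sines gives |EF| = |FD|·sin D/sin E ≈ 6.3689.
Area = ½·|FD|·|DE|·sin D ≈ 6.2832.
The altitude from E has length 2·area/|FD| ≈ 1.514.

h_E ≈ 1.5140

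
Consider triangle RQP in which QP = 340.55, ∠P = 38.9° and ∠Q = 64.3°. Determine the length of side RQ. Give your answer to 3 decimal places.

219.656

The third angle is ∠R = 180° − ∠Q − ∠P = 76.80°.
Law of sines: RQ = QP·sin P/sin R ≈ 219.66.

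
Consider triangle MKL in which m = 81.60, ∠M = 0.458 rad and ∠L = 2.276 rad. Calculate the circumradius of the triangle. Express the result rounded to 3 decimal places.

92.275

The third angle is ∠K = π − ∠L − ∠M = 0.408 rad.
Law of sines: k = m·sin K/sin M ≈ 73.156.
Law of sines: l = m·sin L/sin M ≈ 140.53.
Circumradius = m/(2 sin M) ≈ 92.275.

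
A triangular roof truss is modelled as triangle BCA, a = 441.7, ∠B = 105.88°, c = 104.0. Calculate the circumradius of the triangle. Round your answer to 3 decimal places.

By the law of cosines, b² = c² + a² − 2·c·a·cos B = 2.3105e+05, so b ≈ 480.68.
Area = ½·c·a·sin B ≈ 22092.
Circumradius = b/(2 sin B) ≈ 249.88.

249.876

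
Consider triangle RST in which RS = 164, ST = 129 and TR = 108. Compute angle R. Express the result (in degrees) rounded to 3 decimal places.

∠R ≈ 51.774°

By the law of cosines, cos R = (TR² + RS² − ST²) / (2·TR·RS) ≈ 0.61876, so ∠R ≈ 51.77°.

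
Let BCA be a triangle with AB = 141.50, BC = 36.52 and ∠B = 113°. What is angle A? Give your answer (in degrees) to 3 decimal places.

12.178

By the law of cosines, CA² = AB² + BC² − 2·AB·BC·cos B = 25394, so CA ≈ 159.36.
Law of cosines again: cos A = (CA² + AB² − BC²)/(2·CA·AB) ≈ 0.97750, so ∠A ≈ 12.18°.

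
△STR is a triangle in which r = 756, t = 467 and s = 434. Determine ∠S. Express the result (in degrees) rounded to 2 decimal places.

By the law of cosines, cos S = (t² + r² − s²) / (2·t·r) ≈ 0.85153, so ∠S ≈ 31.62°.

31.62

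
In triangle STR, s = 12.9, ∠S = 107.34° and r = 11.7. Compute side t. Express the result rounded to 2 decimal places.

2.97

Law of sines: sin R = r·sin S/s ≈ 0.86576.
Since s ≥ r, only the acute value applies: ∠R ≈ 59.97°.
Then ∠T = 180° − ∠S − ∠R ≈ 12.69°.
Law of sines gives t = s·sin T/sin S ≈ 2.9689.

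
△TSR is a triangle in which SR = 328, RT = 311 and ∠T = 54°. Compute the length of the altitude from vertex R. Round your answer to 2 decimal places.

Law of sines: sin S = RT·sin T/SR ≈ 0.76709.
Since SR ≥ RT, only the acute value applies: ∠S ≈ 50.09°.
Then ∠R = 180° − ∠T − ∠S ≈ 75.91°.
Law of sines gives TS = SR·sin R/sin T ≈ 393.23.
Area = ½·SR·RT·sin R ≈ 49469.
The altitude from R has length 2·area/TS ≈ 251.6.

h_R ≈ 251.60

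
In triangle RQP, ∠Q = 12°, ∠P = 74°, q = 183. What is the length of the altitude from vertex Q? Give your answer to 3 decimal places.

The third angle is ∠R = 180° − ∠Q − ∠P = 94.00°.
Law of sines: r = q·sin R/sin Q ≈ 878.04.
Law of sines: p = q·sin P/sin Q ≈ 846.08.
Area = ½·q·r·sin P ≈ 77228.
The altitude from Q has length 2·area/q ≈ 844.02.

h_Q ≈ 844.024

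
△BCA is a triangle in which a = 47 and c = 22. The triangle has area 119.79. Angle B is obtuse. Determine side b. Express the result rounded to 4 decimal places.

From area = ½·c·a·sin B, we get sin B = 2·area/(c·a) ≈ 0.23170.
Taking the obtuse solution, ∠B ≈ 166.60°.
Law of cosines then gives b ≈ 68.591.

68.5910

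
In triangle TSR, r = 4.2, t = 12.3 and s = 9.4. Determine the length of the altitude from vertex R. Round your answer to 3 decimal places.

7.700

Semiperimeter p = (12.3 + 9.4 + 4.2)/2 = 12.95.
Heron's formula: area = √(12.95·0.65·3.55·8.75) ≈ 16.17.
The altitude from R has length 2·area/r ≈ 7.7.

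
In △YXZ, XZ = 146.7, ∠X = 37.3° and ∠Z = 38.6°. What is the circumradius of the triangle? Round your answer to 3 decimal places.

The third angle is ∠Y = 180° − ∠X − ∠Z = 104.10°.
Law of sines: ZY = XZ·sin X/sin Y ≈ 91.66.
Law of sines: YX = XZ·sin Z/sin Y ≈ 94.366.
Circumradius = XZ/(2 sin Y) ≈ 75.629.

75.629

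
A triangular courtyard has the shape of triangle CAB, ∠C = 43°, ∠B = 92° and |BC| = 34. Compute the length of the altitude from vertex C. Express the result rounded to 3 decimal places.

33.979

The third angle is ∠A = 180° − ∠B − ∠C = 45.00°.
Law of sines: |AB| = |BC|·sin C/sin A ≈ 32.793.
Law of sines: |CA| = |BC|·sin B/sin A ≈ 48.054.
Area = ½·|BC|·|AB|·sin B ≈ 557.14.
The altitude from C has length 2·area/|AB| ≈ 33.979.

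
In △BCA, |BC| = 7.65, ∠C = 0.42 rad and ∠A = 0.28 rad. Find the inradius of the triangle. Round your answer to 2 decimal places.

r ≈ 1.51

The third angle is ∠B = π − ∠C − ∠A = 2.442 rad.
Law of sines: |CA| = |BC|·sin B/sin A ≈ 17.833.
Law of sines: |AB| = |BC|·sin C/sin A ≈ 11.288.
Area = ½·|BC|·|CA|·sin C ≈ 27.814.
Semiperimeter s = (17.833+11.288+7.65)/2 = 18.385.
Inradius = area/s = 27.814/18.385 ≈ 1.5128.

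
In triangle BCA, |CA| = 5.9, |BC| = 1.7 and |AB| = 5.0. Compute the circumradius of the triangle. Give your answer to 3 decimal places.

3.230

By the law of cosines, cos B = (|AB|² + |BC|² − |CA|²) / (2·|AB|·|BC|) ≈ -0.40706, so ∠B ≈ 114.02°.
Circumradius = |CA|/(2 sin B) ≈ 3.2297.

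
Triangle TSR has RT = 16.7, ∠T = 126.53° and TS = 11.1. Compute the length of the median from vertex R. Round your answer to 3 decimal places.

m_R ≈ 20.495

By the law of cosines, SR² = RT² + TS² − 2·RT·TS·cos T = 622.78, so SR ≈ 24.956.
Median from R: ½√(2·SR² + 2·RT² − TS²) ≈ 20.495.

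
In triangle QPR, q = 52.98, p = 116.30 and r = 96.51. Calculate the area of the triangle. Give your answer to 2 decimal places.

Semiperimeter s = (52.98 + 116.3 + 96.51)/2 = 132.9.
Heron's formula: area = √(132.9·79.915·16.595·36.385) ≈ 2532.3.

area ≈ 2532.32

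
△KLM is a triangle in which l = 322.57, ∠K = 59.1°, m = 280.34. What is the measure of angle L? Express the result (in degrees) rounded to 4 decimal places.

∠L ≈ 67.4932°

By the law of cosines, k² = l² + m² − 2·l·m·cos K = 89764, so k ≈ 299.61.
Law of cosines again: cos L = (m² + k² − l²)/(2·m·k) ≈ 0.38279, so ∠L ≈ 67.49°.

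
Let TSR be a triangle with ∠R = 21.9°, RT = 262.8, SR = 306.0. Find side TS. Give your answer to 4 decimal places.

By the law of cosines, TS² = SR² + RT² − 2·SR·RT·cos R = 13473, so TS ≈ 116.07.

116.0715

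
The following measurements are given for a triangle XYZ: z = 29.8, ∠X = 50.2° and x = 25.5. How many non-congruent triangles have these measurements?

z·sin X = 29.8·sin(50.2°) ≈ 22.89.
Since z sin X < x < z (22.89 < 25.5 < 29.8), two triangles exist.

2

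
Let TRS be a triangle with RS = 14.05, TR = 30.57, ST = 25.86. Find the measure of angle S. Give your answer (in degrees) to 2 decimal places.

By the law of cosines, cos S = (RS² + ST² − TR²) / (2·RS·ST) ≈ -0.09410, so ∠S ≈ 95.40°.

95.40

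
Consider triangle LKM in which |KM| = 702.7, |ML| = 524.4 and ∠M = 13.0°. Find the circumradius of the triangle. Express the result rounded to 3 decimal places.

500.380

By the law of cosines, |LK|² = |KM|² + |ML|² − 2·|KM|·|ML|·cos M = 50680, so |LK| ≈ 225.12.
Area = ½·|KM|·|ML|·sin M ≈ 41447.
Circumradius = |LK|/(2 sin M) ≈ 500.38.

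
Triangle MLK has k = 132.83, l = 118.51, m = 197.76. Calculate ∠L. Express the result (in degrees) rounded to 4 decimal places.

By the law of cosines, cos L = (k² + m² − l²) / (2·k·m) ≈ 0.81292, so ∠L ≈ 35.62°.

35.6180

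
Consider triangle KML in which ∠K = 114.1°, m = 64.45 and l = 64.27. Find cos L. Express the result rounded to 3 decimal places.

cos L ≈ 0.840

By the law of cosines, k² = m² + l² − 2·m·l·cos K = 11667, so k ≈ 108.01.
Law of cosines again: cos L = (k² + m² − l²)/(2·k·m) ≈ 0.83964, so ∠L ≈ 32.90°.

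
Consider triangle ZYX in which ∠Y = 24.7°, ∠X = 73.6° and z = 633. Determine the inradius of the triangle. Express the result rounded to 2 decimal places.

The third angle is ∠Z = 180° − ∠Y − ∠X = 81.70°.
Law of sines: y = z·sin Y/sin Z ≈ 267.31.
Law of sines: x = z·sin X/sin Z ≈ 613.67.
Area = ½·z·y·sin X ≈ 81161.
Semiperimeter s = (633+267.31+613.67)/2 = 756.99.
Inradius = area/s = 81161/756.99 ≈ 107.22.

r ≈ 107.22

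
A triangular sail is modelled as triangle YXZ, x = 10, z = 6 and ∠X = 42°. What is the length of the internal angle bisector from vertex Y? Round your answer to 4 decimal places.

Law of sines: sin Z = z·sin X/x ≈ 0.40148.
Since x ≥ z, only the acute value applies: ∠Z ≈ 23.67°.
Then ∠Y = 180° − ∠X − ∠Z ≈ 114.33°.
Law of sines gives y = x·sin Y/sin X ≈ 13.618.
The bisector from Y has length 2·x·z·cos(∠Y/2)/(x+z) ≈ 4.0667.

t_Y ≈ 4.0667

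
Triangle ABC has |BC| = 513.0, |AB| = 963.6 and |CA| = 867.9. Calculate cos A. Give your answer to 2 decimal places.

By the law of cosines, cos A = (|CA|² + |AB|² − |BC|²) / (2·|CA|·|AB|) ≈ 0.84814, so ∠A ≈ 31.99°.

0.85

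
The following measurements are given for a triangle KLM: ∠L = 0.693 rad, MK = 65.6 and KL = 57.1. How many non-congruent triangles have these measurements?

KL·sin L = 57.1·sin(0.693 rad) ≈ 36.48.
Since MK ≥ KL, exactly one triangle exists.

1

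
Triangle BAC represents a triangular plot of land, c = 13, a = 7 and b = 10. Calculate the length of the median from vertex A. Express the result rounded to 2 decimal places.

11.06

Median from A: ½√(2·c² + 2·b² − a²) ≈ 11.057.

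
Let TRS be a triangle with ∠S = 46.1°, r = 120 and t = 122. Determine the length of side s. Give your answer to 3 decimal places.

By the law of cosines, s² = t² + r² − 2·t·r·cos S = 8981.2, so s ≈ 94.769.

94.769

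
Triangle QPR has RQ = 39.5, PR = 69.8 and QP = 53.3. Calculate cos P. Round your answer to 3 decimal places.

0.827

By the law of cosines, cos P = (QP² + PR² − RQ²) / (2·QP·PR) ≈ 0.82690, so ∠P ≈ 34.22°.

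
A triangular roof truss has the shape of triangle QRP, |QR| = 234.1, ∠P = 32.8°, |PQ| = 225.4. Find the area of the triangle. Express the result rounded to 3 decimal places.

Law of sines: sin R = |PQ|·sin P/|QR| ≈ 0.52158.
Since |QR| ≥ |PQ|, only the acute value applies: ∠R ≈ 31.44°.
Then ∠Q = 180° − ∠P − ∠R ≈ 115.76°.
Law of sines gives |RP| = |QR|·sin Q/sin P ≈ 389.2.
Area = ½·|QR|·|PQ|·sin Q ≈ 23761.

23760.794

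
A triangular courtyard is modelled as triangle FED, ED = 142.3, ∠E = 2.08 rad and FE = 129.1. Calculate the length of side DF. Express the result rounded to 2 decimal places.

By the law of cosines, DF² = FE² + ED² − 2·FE·ED·cos E = 54827, so DF ≈ 234.15.

234.15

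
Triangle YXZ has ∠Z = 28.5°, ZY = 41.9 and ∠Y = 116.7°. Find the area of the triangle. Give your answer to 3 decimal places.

655.654

The third angle is ∠X = 180° − ∠Z − ∠Y = 34.80°.
Law of sines: XZ = ZY·sin Y/sin X ≈ 65.589.
Law of sines: YX = ZY·sin Z/sin X ≈ 35.031.
Area = ½·ZY·XZ·sin Z ≈ 655.65.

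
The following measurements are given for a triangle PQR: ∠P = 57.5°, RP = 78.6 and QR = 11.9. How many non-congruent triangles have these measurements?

RP·sin P = 78.6·sin(57.5°) ≈ 66.29.
Since QR = 11.9 < 66.29 = RP sin P, no triangle exists.

0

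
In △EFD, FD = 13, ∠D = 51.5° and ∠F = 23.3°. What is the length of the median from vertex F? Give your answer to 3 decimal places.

11.532

The third angle is ∠E = 180° − ∠F − ∠D = 105.20°.
Law of sines: DE = FD·sin F/sin E ≈ 5.3285.
Law of sines: EF = FD·sin D/sin E ≈ 10.543.
Median from F: ½√(2·EF² + 2·FD² − DE²) ≈ 11.532.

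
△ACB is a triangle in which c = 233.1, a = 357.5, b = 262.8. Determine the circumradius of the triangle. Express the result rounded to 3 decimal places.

By the law of cosines, cos A = (c² + b² − a²) / (2·c·b) ≈ -0.03597, so ∠A ≈ 92.06°.
Circumradius = a/(2 sin A) ≈ 178.87.

178.866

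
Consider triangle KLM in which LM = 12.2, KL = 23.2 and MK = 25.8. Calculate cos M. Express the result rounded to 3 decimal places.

cos M ≈ 0.439

By the law of cosines, cos M = (LM² + MK² − KL²) / (2·LM·MK) ≈ 0.43881, so ∠M ≈ 63.97°.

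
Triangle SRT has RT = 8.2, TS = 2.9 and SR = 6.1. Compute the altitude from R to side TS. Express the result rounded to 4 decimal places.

4.8286

Semiperimeter s = (8.2 + 2.9 + 6.1)/2 = 8.6.
Heron's formula: area = √(8.6·0.4·5.7·2.5) ≈ 7.0014.
The altitude from R has length 2·area/TS ≈ 4.8286.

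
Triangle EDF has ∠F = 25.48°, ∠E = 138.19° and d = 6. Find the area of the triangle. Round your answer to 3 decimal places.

area ≈ 18.360

The third angle is ∠D = 180° − ∠F − ∠E = 16.33°.
Law of sines: e = d·sin E/sin D ≈ 14.226.
Law of sines: f = d·sin F/sin D ≈ 9.1802.
Area = ½·d·e·sin F ≈ 18.36.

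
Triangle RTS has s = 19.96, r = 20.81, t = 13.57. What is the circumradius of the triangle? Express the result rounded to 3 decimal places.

10.825

By the law of cosines, cos R = (t² + s² − r²) / (2·t·s) ≈ 0.27596, so ∠R ≈ 73.98°.
Circumradius = r/(2 sin R) ≈ 10.825.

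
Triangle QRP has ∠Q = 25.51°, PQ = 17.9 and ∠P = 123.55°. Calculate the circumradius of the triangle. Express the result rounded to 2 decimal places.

The third angle is ∠R = 180° − ∠P − ∠Q = 30.94°.
Law of sines: RP = PQ·sin Q/sin R ≈ 14.994.
Law of sines: QR = PQ·sin P/sin R ≈ 29.015.
Circumradius = PQ/(2 sin R) ≈ 17.408.

17.41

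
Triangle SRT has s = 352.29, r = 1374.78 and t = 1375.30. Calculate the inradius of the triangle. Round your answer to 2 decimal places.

Semiperimeter p = (352.29 + 1374.8 + 1375.3)/2 = 1551.2.
Heron's formula: area = √(1551.2·1198.9·176.4·175.88) ≈ 2.4021e+05.
Inradius = area/p = 2.4021e+05/1551.2 ≈ 154.86.

154.86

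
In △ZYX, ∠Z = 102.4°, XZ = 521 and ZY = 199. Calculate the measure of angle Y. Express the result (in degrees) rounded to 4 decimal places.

58.5774

By the law of cosines, YX² = XZ² + ZY² − 2·XZ·ZY·cos Z = 3.5557e+05, so YX ≈ 596.3.
Law of cosines again: cos Y = (ZY² + YX² − XZ²)/(2·ZY·YX) ≈ 0.52135, so ∠Y ≈ 58.58°.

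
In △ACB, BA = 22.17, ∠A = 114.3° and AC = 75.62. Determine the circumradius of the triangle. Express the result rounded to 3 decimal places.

47.794

By the law of cosines, CB² = BA² + AC² − 2·BA·AC·cos A = 7589.7, so CB ≈ 87.119.
Area = ½·BA·AC·sin A ≈ 763.98.
Circumradius = CB/(2 sin A) ≈ 47.794.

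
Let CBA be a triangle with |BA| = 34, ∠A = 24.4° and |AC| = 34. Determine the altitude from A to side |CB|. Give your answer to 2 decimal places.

By the law of cosines, |CB|² = |BA|² + |AC|² − 2·|BA|·|AC|·cos A = 206.5, so |CB| ≈ 14.37.
Area = ½·|BA|·|AC|·sin A ≈ 238.77.
The altitude from A has length 2·area/|CB| ≈ 33.232.

h_A ≈ 33.23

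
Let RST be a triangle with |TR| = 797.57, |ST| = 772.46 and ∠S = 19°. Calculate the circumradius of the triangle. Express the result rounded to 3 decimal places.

1224.889

Law of sines: sin R = |ST|·sin S/|TR| ≈ 0.31532.
Since |TR| ≥ |ST|, only the acute value applies: ∠R ≈ 18.38°.
Then ∠T = 180° − ∠S − ∠R ≈ 142.62°.
Law of sines gives |RS| = |TR|·sin T/sin S ≈ 1487.3.
Circumradius = |TR|/(2 sin S) ≈ 1224.9.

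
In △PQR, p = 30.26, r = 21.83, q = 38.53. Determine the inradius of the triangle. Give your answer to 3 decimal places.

Semiperimeter s = (30.26 + 38.53 + 21.83)/2 = 45.31.
Heron's formula: area = √(45.31·15.05·6.78·23.48) ≈ 329.48.
Inradius = area/s = 329.48/45.31 ≈ 7.2717.

7.272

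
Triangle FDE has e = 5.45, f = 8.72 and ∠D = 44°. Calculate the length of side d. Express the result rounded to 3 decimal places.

By the law of cosines, d² = e² + f² − 2·e·f·cos D = 37.369, so d ≈ 6.113.

6.113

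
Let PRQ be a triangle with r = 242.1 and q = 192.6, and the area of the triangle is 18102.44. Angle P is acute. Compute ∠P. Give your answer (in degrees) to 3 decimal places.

∠P ≈ 50.937°

From area = ½·r·q·sin P, we get sin P = 2·area/(r·q) ≈ 0.77645.
Taking the acute solution, ∠P ≈ 50.94°.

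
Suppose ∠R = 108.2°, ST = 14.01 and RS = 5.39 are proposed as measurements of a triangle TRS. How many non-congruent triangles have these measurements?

1

RS·sin R = 5.39·sin(108.2°) ≈ 5.12.
Since ∠R is not acute, a triangle exists only if ST > RS; here ST > RS, so there is exactly one triangle.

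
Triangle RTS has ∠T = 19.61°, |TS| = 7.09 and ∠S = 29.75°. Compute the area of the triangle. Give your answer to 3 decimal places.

area ≈ 5.516

The third angle is ∠R = 180° − ∠T − ∠S = 130.64°.
Law of sines: |SR| = |TS|·sin T/sin R ≈ 3.1358.
Law of sines: |RT| = |TS|·sin S/sin R ≈ 4.6364.
Area = ½·|TS|·|SR|·sin S ≈ 5.5162.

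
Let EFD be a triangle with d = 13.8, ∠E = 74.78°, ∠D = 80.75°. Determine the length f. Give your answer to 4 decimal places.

The third angle is ∠F = 180° − ∠D − ∠E = 24.47°.
Law of sines: f = d·sin F/sin D ≈ 5.7915.

5.7915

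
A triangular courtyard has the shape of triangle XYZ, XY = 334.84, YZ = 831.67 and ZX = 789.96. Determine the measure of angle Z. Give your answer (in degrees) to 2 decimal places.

By the law of cosines, cos Z = (YZ² + ZX² − XY²) / (2·YZ·ZX) ≈ 0.91600, so ∠Z ≈ 23.65°.

23.65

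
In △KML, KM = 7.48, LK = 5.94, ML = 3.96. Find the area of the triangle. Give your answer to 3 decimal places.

Semiperimeter s = (3.96 + 5.94 + 7.48)/2 = 8.69.
Heron's formula: area = √(8.69·4.73·2.75·1.21) ≈ 11.695.

11.695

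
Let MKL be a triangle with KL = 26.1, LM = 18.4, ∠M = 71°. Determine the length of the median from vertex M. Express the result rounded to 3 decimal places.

Law of sines: sin K = LM·sin M/KL ≈ 0.66657.
Since KL ≥ LM, only the acute value applies: ∠K ≈ 41.80°.
Then ∠L = 180° − ∠M − ∠K ≈ 67.20°.
Law of sines gives MK = KL·sin L/sin M ≈ 25.446.
Median from M: ½√(2·LM² + 2·MK² − KL²) ≈ 17.965.

m_M ≈ 17.965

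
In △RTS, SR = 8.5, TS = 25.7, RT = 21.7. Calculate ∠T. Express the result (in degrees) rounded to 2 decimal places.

∠T ≈ 18.27°

By the law of cosines, cos T = (RT² + TS² − SR²) / (2·RT·TS) ≈ 0.94957, so ∠T ≈ 18.27°.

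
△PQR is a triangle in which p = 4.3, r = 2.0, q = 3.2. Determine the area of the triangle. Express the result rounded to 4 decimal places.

3.0185

Semiperimeter s = (4.3 + 3.2 + 2)/2 = 4.75.
Heron's formula: area = √(4.75·0.45·1.55·2.75) ≈ 3.0185.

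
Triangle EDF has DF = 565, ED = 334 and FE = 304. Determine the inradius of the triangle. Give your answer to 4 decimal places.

69.4919

Semiperimeter s = (565 + 304 + 334)/2 = 601.5.
Heron's formula: area = √(601.5·36.5·297.5·267.5) ≈ 41799.
Inradius = area/s = 41799/601.5 ≈ 69.492.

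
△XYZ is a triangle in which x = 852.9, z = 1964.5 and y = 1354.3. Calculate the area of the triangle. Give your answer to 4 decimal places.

area ≈ 477811.0256

Semiperimeter s = (852.9 + 1354.3 + 1964.5)/2 = 2085.8.
Heron's formula: area = √(2085.8·1232.9·731.55·121.35) ≈ 4.7781e+05.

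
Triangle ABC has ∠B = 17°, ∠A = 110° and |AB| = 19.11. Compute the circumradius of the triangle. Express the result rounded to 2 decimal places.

The third angle is ∠C = 180° − ∠A − ∠B = 53.00°.
Law of sines: |BC| = |AB|·sin A/sin C ≈ 22.485.
Law of sines: |CA| = |AB|·sin B/sin C ≈ 6.996.
Circumradius = |AB|/(2 sin C) ≈ 11.964.

11.96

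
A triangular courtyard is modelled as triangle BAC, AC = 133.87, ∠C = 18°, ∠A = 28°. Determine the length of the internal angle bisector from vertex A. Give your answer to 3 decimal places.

t_A ≈ 78.065

The third angle is ∠B = 180° − ∠A − ∠C = 134.00°.
Law of sines: CB = AC·sin A/sin B ≈ 87.369.
Law of sines: BA = AC·sin C/sin B ≈ 57.508.
The bisector from A has length 2·BA·AC·cos(∠A/2)/(BA+AC) ≈ 78.065.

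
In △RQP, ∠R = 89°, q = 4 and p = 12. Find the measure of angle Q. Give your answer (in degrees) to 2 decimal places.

By the law of cosines, r² = q² + p² − 2·q·p·cos R = 158.32, so r ≈ 12.583.
Law of cosines again: cos Q = (p² + r² − q²)/(2·p·r) ≈ 0.94814, so ∠Q ≈ 18.53°.

∠Q ≈ 18.53°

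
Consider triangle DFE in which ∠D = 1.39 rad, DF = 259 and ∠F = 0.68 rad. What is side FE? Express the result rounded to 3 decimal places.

The third angle is ∠E = π − ∠D − ∠F = 1.072 rad.
Law of sines: FE = DF·sin D/sin E ≈ 290.19.

290.192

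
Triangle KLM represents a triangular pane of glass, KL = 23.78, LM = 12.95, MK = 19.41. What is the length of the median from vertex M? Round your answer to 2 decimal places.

Median from M: ½√(2·LM² + 2·MK² − KL²) ≈ 11.439.

11.44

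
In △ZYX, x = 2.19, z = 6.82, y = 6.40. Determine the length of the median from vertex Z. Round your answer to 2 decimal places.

Median from Z: ½√(2·y² + 2·x² − z²) ≈ 3.3541.

m_Z ≈ 3.35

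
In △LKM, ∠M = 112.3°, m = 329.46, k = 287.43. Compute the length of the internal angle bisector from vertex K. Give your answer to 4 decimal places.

Law of sines: sin K = k·sin M/m ≈ 0.80718.
Since m ≥ k, only the acute value applies: ∠K ≈ 53.82°.
Then ∠L = 180° − ∠M − ∠K ≈ 13.88°.
Law of sines gives l = m·sin L/sin M ≈ 85.416.
The bisector from K has length 2·m·l·cos(∠K/2)/(m+l) ≈ 120.97.

t_K ≈ 120.9700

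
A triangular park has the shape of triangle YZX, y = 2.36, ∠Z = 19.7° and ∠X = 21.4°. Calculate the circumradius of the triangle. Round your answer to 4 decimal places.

The third angle is ∠Y = 180° − ∠Z − ∠X = 138.90°.
Law of sines: z = y·sin Z/sin Y ≈ 1.2102.
Law of sines: x = y·sin X/sin Y ≈ 1.3099.
Circumradius = y/(2 sin Y) ≈ 1.795.

1.7950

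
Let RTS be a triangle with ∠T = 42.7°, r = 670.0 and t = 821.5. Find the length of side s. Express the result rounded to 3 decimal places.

Law of sines: sin R = r·sin T/t ≈ 0.55309.
Since t ≥ r, only the acute value applies: ∠R ≈ 33.58°.
Then ∠S = 180° − ∠T − ∠R ≈ 103.72°.
Law of sines gives s = t·sin S/sin T ≈ 1176.8.

1176.800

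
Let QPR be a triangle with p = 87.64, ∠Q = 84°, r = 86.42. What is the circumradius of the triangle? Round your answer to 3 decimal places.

By the law of cosines, q² = p² + r² − 2·p·r·cos Q = 13566, so q ≈ 116.47.
Area = ½·p·r·sin Q ≈ 3766.2.
Circumradius = q/(2 sin Q) ≈ 58.557.

58.557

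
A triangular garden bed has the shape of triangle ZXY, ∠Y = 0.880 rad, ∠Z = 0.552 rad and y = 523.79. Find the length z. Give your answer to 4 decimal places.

The third angle is ∠X = π − ∠Y − ∠Z = 1.710 rad.
Law of sines: z = y·sin Z/sin Y ≈ 356.37.

356.3735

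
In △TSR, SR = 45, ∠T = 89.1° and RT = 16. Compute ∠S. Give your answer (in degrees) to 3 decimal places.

∠S ≈ 20.825°

Law of sines: sin S = RT·sin T/SR ≈ 0.35551.
Since SR ≥ RT, only the acute value applies: ∠S ≈ 20.82°.
Then ∠R = 180° − ∠T − ∠S ≈ 70.08°.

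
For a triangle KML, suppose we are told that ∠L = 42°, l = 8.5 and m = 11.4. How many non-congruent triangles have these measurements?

2

m·sin L = 11.4·sin(42°) ≈ 7.628.
Since m sin L < l < m (7.628 < 8.5 < 11.4), two triangles exist.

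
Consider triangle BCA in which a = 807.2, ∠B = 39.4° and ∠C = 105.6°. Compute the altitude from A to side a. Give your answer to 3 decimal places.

h_A ≈ 860.357

The third angle is ∠A = 180° − ∠B − ∠C = 35.00°.
Law of sines: b = a·sin B/sin A ≈ 893.26.
Law of sines: c = a·sin C/sin A ≈ 1355.5.
Area = ½·a·b·sin C ≈ 3.4724e+05.
The altitude from A has length 2·area/a ≈ 860.36.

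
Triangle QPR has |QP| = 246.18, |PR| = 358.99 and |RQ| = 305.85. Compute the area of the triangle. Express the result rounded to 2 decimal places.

area ≈ 37113.01

Semiperimeter s = (358.99 + 305.85 + 246.18)/2 = 455.51.
Heron's formula: area = √(455.51·96.52·149.66·209.33) ≈ 37113.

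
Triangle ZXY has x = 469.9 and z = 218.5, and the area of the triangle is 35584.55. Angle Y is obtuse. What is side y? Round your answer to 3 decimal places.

From area = ½·z·x·sin Y, we get sin Y = 2·area/(z·x) ≈ 0.69316.
Taking the obtuse solution, ∠Y ≈ 136.12°.
Law of cosines then gives y ≈ 645.41.

645.413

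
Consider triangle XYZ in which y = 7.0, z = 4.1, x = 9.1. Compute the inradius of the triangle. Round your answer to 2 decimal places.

1.36

Semiperimeter s = (9.1 + 7 + 4.1)/2 = 10.1.
Heron's formula: area = √(10.1·1·3.1·6) ≈ 13.706.
Inradius = area/s = 13.706/10.1 ≈ 1.357.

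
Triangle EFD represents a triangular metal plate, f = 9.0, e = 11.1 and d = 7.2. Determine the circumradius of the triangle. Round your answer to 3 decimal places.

By the law of cosines, cos E = (f² + d² − e²) / (2·f·d) ≈ 0.07431, so ∠E ≈ 85.74°.
Circumradius = e/(2 sin E) ≈ 5.5654.

R ≈ 5.565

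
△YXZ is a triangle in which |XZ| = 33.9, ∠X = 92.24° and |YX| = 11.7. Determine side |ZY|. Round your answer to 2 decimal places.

36.29

By the law of cosines, |ZY|² = |YX|² + |XZ|² − 2·|YX|·|XZ|·cos X = 1317.1, so |ZY| ≈ 36.292.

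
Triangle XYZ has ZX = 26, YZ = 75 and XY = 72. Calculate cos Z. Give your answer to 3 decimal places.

0.286

By the law of cosines, cos Z = (YZ² + ZX² − XY²) / (2·YZ·ZX) ≈ 0.28641, so ∠Z ≈ 73.36°.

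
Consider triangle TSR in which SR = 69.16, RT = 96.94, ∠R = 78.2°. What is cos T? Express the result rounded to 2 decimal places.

0.77

By the law of cosines, TS² = SR² + RT² − 2·SR·RT·cos R = 11438, so TS ≈ 106.95.
Law of cosines again: cos T = (RT² + TS² − SR²)/(2·RT·TS) ≈ 0.77416, so ∠T ≈ 39.27°.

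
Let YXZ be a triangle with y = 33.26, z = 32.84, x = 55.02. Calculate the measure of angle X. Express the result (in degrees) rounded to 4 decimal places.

∠X ≈ 112.6855°

By the law of cosines, cos X = (z² + y² − x²) / (2·z·y) ≈ -0.38567, so ∠X ≈ 112.69°.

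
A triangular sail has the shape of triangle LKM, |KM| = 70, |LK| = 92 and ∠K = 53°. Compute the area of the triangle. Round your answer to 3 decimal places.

2571.606

Area = ½·|LK|·|KM|·sin K ≈ 2571.6.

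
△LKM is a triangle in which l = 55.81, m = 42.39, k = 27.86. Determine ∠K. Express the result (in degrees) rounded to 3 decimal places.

∠K ≈ 29.071°

By the law of cosines, cos K = (m² + l² − k²) / (2·m·l) ≈ 0.87402, so ∠K ≈ 29.07°.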